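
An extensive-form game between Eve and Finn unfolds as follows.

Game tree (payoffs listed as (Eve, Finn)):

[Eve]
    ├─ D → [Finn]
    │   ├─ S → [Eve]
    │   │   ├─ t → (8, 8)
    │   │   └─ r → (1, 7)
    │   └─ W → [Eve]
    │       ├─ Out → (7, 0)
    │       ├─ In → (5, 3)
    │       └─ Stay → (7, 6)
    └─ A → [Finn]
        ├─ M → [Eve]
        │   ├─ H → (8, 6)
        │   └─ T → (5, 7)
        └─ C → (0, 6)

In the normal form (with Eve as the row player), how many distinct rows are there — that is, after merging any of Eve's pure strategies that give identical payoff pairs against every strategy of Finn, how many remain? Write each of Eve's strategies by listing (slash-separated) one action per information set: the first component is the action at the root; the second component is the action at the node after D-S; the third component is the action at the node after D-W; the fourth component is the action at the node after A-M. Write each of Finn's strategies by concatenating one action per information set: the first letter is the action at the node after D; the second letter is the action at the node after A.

8

Eve has 24 pure strategies: D/t/Out/H, D/t/Out/T, D/t/In/H, D/t/In/T, D/t/Stay/H, D/t/Stay/T, D/r/Out/H, D/r/Out/T, D/r/In/H, D/r/In/T, D/r/Stay/H, D/r/Stay/T, A/t/Out/H, A/t/Out/T, A/t/In/H, A/t/In/T, A/t/Stay/H, A/t/Stay/T, A/r/Out/H, A/r/Out/T, A/r/In/H, A/r/In/T, A/r/Stay/H, A/r/Stay/T. Columns: SM, SC, WM, WC.
{D/t/Out/H, D/t/Out/T} → row (8,8) (8,8) (7,0) (7,0)
{D/t/In/H, D/t/In/T} → row (8,8) (8,8) (5,3) (5,3)
{D/t/Stay/H, D/t/Stay/T} → row (8,8) (8,8) (7,6) (7,6)
{D/r/Out/H, D/r/Out/T} → row (1,7) (1,7) (7,0) (7,0)
{D/r/In/H, D/r/In/T} → row (1,7) (1,7) (5,3) (5,3)
{D/r/Stay/H, D/r/Stay/T} → row (1,7) (1,7) (7,6) (7,6)
{A/t/Out/H, A/t/In/H, A/t/Stay/H, A/r/Out/H, A/r/In/H, A/r/Stay/H} → row (8,6) (0,6) (8,6) (0,6)
{A/t/Out/T, A/t/In/T, A/t/Stay/T, A/r/Out/T, A/r/In/T, A/r/Stay/T} → row (5,7) (0,6) (5,7) (0,6)
That's 8 distinct rows out of 24 strategies.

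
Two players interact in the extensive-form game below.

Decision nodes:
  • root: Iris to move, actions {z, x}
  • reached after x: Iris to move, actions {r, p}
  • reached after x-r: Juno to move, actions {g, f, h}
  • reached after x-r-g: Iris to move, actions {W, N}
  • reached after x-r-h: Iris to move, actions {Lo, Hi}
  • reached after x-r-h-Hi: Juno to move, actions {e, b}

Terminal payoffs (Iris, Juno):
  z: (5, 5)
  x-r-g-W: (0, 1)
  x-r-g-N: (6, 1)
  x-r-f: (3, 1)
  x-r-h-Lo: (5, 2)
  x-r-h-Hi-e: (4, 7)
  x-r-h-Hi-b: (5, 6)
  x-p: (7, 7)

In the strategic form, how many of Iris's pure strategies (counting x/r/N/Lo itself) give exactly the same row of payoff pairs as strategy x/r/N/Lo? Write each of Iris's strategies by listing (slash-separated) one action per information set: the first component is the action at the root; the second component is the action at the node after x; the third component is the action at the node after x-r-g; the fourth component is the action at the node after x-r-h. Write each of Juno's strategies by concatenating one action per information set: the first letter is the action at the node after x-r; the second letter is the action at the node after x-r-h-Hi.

Row for x/r/N/Lo (columns ge, gb, fe, fb, he, hb): (6,1) (6,1) (3,1) (3,1) (5,2) (5,2).
Every one of Iris's information sets is on the play path for some reply by Juno when Iris follows x/r/N/Lo.
Changing the action at any of them therefore changes at least one column, so only x/r/N/Lo itself gives this row.

1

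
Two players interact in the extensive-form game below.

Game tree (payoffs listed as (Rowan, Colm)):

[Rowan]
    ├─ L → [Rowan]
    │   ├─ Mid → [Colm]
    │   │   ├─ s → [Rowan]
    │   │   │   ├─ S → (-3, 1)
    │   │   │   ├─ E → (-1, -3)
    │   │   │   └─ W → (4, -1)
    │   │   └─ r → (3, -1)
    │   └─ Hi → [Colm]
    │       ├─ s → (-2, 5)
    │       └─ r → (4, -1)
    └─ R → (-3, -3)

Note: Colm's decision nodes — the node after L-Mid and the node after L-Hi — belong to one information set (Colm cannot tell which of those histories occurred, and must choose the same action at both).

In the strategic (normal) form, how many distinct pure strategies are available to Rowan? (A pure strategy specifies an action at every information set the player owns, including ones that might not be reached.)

Rowan owns the root with actions {L, R} — two choices.
Rowan owns the node after L with actions {Mid, Hi} — two choices.
Rowan owns the node after L-Mid-s with actions {S, E, W} — three choices.
A pure strategy fixes one action at each information set independently, so the count is the product 2 × 2 × 3 = 12.

12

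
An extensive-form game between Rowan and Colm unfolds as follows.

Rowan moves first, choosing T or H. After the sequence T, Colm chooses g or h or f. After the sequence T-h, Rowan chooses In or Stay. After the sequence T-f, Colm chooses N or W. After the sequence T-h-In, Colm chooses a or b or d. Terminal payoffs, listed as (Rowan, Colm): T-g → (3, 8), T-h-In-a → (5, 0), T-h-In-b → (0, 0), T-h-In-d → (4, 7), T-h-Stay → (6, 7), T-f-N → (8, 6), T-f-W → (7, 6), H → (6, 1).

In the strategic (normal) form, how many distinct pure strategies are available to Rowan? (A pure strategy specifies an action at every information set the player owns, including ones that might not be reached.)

Rowan owns the root with actions {T, H} — two choices.
Rowan owns the node after T-h with actions {In, Stay} — two choices.
A pure strategy fixes one action at each information set independently, so the count is the product 2 × 2 = 4.

4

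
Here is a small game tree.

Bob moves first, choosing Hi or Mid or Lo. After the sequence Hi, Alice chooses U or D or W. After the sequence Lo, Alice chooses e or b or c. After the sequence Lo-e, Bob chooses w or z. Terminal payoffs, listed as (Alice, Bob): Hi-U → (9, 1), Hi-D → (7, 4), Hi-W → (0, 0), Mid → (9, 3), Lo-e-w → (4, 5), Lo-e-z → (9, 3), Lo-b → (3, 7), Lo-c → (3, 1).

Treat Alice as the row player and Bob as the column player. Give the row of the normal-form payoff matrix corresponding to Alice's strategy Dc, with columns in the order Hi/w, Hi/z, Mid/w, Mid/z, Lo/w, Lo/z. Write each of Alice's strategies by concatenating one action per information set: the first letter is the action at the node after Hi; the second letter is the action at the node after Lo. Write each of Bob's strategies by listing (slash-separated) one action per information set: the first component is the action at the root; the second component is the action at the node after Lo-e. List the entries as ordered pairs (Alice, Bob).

(7,4) (7,4) (9,3) (9,3) (3,1) (3,1)

vs Hi/w: Bob plays Hi → Alice plays D at [Hi] → (7, 4)
vs Hi/z: Bob plays Hi → Alice plays D at [Hi] → (7, 4)
vs Mid/w: Bob plays Mid → (9, 3)
vs Mid/z: Bob plays Mid → (9, 3)
vs Lo/w: Bob plays Lo → Alice plays c at [Lo] → (3, 1)
vs Lo/z: Bob plays Lo → Alice plays c at [Lo] → (3, 1)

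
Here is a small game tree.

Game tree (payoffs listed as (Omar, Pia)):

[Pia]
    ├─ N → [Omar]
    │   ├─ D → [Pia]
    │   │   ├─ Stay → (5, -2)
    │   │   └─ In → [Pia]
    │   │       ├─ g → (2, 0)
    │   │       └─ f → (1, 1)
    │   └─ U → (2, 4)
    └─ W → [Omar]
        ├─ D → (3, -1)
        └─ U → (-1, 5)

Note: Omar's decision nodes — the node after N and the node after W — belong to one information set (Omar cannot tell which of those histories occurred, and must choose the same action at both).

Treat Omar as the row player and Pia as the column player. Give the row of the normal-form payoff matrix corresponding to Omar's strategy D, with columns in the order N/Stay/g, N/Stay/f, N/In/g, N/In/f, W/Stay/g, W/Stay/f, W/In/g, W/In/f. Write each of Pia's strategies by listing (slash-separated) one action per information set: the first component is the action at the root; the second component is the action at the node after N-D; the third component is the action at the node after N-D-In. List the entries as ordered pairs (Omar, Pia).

(5,-2) (5,-2) (2,0) (1,1) (3,-1) (3,-1) (3,-1) (3,-1)

vs N/Stay/g: Pia plays N → Omar plays D at [N] → Pia plays Stay at [N-D] → (5, -2)
vs N/Stay/f: Pia plays N → Omar plays D at [N] → Pia plays Stay at [N-D] → (5, -2)
vs N/In/g: Pia plays N → Omar plays D at [N] → Pia plays In at [N-D] → Pia plays g at [N-D-In] → (2, 0)
vs N/In/f: Pia plays N → Omar plays D at [N] → Pia plays In at [N-D] → Pia plays f at [N-D-In] → (1, 1)
vs W/Stay/g: Pia plays W → Omar plays D at [W] → (3, -1)
vs W/Stay/f: Pia plays W → Omar plays D at [W] → (3, -1)
vs W/In/g: Pia plays W → Omar plays D at [W] → (3, -1)
vs W/In/f: Pia plays W → Omar plays D at [W] → (3, -1)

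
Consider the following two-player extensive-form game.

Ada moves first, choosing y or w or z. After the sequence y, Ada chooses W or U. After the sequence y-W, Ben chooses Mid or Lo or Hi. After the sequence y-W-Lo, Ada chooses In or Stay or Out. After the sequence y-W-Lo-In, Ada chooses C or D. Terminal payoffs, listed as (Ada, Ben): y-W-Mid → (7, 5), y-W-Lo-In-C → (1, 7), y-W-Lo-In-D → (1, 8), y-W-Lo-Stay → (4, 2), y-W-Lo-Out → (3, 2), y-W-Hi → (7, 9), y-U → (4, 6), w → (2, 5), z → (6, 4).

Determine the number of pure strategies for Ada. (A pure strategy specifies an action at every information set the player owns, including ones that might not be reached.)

36

Ada owns the root with actions {y, w, z} — three choices.
Ada owns the node after y with actions {W, U} — two choices.
Ada owns the node after y-W-Lo with actions {In, Stay, Out} — three choices.
Ada owns the node after y-W-Lo-In with actions {C, D} — two choices.
A pure strategy fixes one action at each information set independently, so the count is the product 3 × 2 × 3 × 2 = 36.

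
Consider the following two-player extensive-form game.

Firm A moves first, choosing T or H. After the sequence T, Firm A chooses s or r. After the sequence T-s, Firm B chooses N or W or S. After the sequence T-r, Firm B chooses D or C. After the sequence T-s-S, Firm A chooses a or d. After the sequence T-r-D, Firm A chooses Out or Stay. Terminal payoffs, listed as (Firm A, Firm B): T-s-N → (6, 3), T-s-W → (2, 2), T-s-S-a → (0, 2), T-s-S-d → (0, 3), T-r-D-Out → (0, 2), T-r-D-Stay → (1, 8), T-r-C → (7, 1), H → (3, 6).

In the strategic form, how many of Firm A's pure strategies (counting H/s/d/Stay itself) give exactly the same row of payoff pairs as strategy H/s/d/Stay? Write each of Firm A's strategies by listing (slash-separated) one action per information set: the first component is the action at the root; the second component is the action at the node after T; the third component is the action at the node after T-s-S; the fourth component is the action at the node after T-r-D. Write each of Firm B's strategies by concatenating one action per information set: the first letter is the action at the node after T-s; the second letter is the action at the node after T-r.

Row for H/s/d/Stay (columns ND, NC, WD, WC, SD, SC): (3,6) (3,6) (3,6) (3,6) (3,6) (3,6).
Under H/s/d/Stay, Firm A's choice at the node after T and at the node after T-s-S and at the node after T-r-D can never be reached regardless of what Firm B does, so varying those choices leaves every outcome unchanged.
Holding the reachable choices fixed and varying the unreachable ones freely already gives 2 × 2 × 2 = 8 equivalent strategies.
No other strategy reproduces this row, so those 8 are the full class: H/s/a/Out, H/s/a/Stay, H/s/d/Out, H/s/d/Stay, H/r/a/Out, H/r/a/Stay, H/r/d/Out, H/r/d/Stay.

8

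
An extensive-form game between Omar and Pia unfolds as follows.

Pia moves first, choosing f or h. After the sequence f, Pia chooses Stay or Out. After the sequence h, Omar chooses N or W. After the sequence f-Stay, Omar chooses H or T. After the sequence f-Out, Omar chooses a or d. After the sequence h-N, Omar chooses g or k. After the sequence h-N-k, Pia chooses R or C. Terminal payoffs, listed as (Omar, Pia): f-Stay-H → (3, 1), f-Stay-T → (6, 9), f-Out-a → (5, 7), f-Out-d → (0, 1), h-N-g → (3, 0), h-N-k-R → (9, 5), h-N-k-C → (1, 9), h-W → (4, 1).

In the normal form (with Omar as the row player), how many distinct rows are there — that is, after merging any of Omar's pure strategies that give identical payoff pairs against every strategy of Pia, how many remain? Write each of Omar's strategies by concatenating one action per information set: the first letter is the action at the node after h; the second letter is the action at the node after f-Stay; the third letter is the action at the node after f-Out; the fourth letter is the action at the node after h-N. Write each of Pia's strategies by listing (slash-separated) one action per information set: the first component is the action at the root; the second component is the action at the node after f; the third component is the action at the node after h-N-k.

12

Omar has 16 pure strategies: NHag, NHak, NHdg, NHdk, NTag, NTak, NTdg, NTdk, WHag, WHak, WHdg, WHdk, WTag, WTak, WTdg, WTdk. Columns: f/Stay/R, f/Stay/C, f/Out/R, f/Out/C, h/Stay/R, h/Stay/C, h/Out/R, h/Out/C.
{NHag} → row (3,1) (3,1) (5,7) (5,7) (3,0) (3,0) (3,0) (3,0)
{NHak} → row (3,1) (3,1) (5,7) (5,7) (9,5) (1,9) (9,5) (1,9)
{NHdg} → row (3,1) (3,1) (0,1) (0,1) (3,0) (3,0) (3,0) (3,0)
{NHdk} → row (3,1) (3,1) (0,1) (0,1) (9,5) (1,9) (9,5) (1,9)
{NTag} → row (6,9) (6,9) (5,7) (5,7) (3,0) (3,0) (3,0) (3,0)
{NTak} → row (6,9) (6,9) (5,7) (5,7) (9,5) (1,9) (9,5) (1,9)
{NTdg} → row (6,9) (6,9) (0,1) (0,1) (3,0) (3,0) (3,0) (3,0)
{NTdk} → row (6,9) (6,9) (0,1) (0,1) (9,5) (1,9) (9,5) (1,9)
{WHag, WHak} → row (3,1) (3,1) (5,7) (5,7) (4,1) (4,1) (4,1) (4,1)
{WHdg, WHdk} → row (3,1) (3,1) (0,1) (0,1) (4,1) (4,1) (4,1) (4,1)
{WTag, WTak} → row (6,9) (6,9) (5,7) (5,7) (4,1) (4,1) (4,1) (4,1)
{WTdg, WTdk} → row (6,9) (6,9) (0,1) (0,1) (4,1) (4,1) (4,1) (4,1)
That's 12 distinct rows out of 16 strategies.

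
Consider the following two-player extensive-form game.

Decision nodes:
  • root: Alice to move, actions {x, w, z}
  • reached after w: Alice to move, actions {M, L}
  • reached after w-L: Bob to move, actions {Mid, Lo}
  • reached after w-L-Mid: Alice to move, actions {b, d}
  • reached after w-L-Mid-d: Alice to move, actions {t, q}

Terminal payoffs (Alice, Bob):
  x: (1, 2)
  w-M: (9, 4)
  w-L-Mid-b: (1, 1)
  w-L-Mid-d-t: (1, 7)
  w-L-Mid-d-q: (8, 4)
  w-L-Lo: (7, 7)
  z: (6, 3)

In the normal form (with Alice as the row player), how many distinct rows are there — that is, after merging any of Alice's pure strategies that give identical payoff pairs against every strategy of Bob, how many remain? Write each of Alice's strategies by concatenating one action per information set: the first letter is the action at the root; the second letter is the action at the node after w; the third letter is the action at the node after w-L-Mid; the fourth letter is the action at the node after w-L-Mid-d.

6

Alice has 24 pure strategies: xMbt, xMbq, xMdt, xMdq, xLbt, xLbq, xLdt, xLdq, wMbt, wMbq, wMdt, wMdq, wLbt, wLbq, wLdt, wLdq, zMbt, zMbq, zMdt, zMdq, zLbt, zLbq, zLdt, zLdq. Columns: Mid, Lo.
{xMbt, xMbq, xMdt, xMdq, xLbt, xLbq, xLdt, xLdq} → row (1,2) (1,2)
{wMbt, wMbq, wMdt, wMdq} → row (9,4) (9,4)
{wLbt, wLbq} → row (1,1) (7,7)
{wLdt} → row (1,7) (7,7)
{wLdq} → row (8,4) (7,7)
{zMbt, zMbq, zMdt, zMdq, zLbt, zLbq, zLdt, zLdq} → row (6,3) (6,3)
That's 6 distinct rows out of 24 strategies.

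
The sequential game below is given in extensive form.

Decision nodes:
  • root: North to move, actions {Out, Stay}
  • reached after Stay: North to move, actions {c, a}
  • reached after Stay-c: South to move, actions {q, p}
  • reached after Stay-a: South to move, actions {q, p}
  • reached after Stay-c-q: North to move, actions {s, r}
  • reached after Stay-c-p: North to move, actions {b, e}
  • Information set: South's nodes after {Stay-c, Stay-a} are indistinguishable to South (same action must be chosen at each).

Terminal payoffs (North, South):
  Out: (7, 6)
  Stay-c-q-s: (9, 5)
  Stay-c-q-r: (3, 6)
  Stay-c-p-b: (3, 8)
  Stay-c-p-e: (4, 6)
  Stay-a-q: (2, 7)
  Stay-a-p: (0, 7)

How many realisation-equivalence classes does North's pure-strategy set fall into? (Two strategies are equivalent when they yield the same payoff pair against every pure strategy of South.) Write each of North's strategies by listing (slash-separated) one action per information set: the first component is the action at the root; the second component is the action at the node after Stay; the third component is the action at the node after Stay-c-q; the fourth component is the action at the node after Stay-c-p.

6

North has 16 pure strategies: Out/c/s/b, Out/c/s/e, Out/c/r/b, Out/c/r/e, Out/a/s/b, Out/a/s/e, Out/a/r/b, Out/a/r/e, Stay/c/s/b, Stay/c/s/e, Stay/c/r/b, Stay/c/r/e, Stay/a/s/b, Stay/a/s/e, Stay/a/r/b, Stay/a/r/e. Columns: q, p.
{Out/c/s/b, Out/c/s/e, Out/c/r/b, Out/c/r/e, Out/a/s/b, Out/a/s/e, Out/a/r/b, Out/a/r/e} → row (7,6) (7,6)
{Stay/c/s/b} → row (9,5) (3,8)
{Stay/c/s/e} → row (9,5) (4,6)
{Stay/c/r/b} → row (3,6) (3,8)
{Stay/c/r/e} → row (3,6) (4,6)
{Stay/a/s/b, Stay/a/s/e, Stay/a/r/b, Stay/a/r/e} → row (2,7) (0,7)
That's 6 distinct rows out of 16 strategies.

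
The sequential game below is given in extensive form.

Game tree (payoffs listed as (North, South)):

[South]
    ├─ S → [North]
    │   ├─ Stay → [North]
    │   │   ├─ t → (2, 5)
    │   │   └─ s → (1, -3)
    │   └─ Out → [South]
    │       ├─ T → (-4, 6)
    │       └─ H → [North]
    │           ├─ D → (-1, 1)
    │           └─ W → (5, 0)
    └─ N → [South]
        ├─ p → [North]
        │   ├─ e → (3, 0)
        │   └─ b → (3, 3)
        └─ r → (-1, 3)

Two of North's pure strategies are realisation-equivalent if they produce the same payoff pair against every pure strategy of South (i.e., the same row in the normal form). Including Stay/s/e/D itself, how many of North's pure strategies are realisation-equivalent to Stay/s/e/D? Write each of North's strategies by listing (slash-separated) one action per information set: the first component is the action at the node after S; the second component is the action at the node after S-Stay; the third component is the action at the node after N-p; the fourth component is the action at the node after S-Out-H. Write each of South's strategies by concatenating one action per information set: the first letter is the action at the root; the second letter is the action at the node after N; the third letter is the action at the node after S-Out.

Row for Stay/s/e/D (columns SpT, SpH, SrT, SrH, NpT, NpH, NrT, NrH): (1,-3) (1,-3) (1,-3) (1,-3) (3,0) (3,0) (-1,3) (-1,3).
Under Stay/s/e/D, North's choice at the node after S-Out-H can never be reached regardless of what South does, so varying those choices leaves every outcome unchanged.
Holding the reachable choices fixed and varying the unreachable one freely already gives 2 equivalent strategies.
No other strategy reproduces this row, so those 2 are the full class: Stay/s/e/D, Stay/s/e/W.

2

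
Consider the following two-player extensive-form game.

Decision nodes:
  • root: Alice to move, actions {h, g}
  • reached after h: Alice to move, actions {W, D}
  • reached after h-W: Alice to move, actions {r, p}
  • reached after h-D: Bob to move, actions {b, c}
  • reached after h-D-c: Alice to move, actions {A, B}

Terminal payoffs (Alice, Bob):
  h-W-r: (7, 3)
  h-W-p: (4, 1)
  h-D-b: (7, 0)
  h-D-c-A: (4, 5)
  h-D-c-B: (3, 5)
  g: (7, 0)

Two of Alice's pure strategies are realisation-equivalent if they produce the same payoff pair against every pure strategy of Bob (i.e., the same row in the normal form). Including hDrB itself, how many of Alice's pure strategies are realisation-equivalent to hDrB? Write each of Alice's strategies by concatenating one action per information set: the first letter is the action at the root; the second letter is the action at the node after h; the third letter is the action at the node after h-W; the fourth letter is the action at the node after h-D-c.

2

Row for hDrB (columns b, c): (7,0) (3,5).
Under hDrB, Alice's choice at the node after h-W can never be reached regardless of what Bob does, so varying those choices leaves every outcome unchanged.
Holding the reachable choices fixed and varying the unreachable one freely already gives 2 equivalent strategies.
No other strategy reproduces this row, so those 2 are the full class: hDrB, hDpB.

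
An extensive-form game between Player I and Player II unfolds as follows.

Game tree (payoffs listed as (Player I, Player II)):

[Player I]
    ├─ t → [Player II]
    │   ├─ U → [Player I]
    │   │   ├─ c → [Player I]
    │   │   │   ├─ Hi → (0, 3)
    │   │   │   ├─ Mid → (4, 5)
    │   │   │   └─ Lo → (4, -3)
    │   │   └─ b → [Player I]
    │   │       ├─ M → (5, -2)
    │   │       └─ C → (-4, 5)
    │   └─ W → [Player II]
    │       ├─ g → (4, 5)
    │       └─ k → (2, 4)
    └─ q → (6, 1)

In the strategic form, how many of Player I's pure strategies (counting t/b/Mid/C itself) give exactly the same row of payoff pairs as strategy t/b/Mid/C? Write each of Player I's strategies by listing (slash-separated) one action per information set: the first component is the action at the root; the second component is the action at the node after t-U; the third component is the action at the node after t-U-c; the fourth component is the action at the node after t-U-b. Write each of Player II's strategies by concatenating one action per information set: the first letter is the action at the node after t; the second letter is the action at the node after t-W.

3

Row for t/b/Mid/C (columns Ug, Uk, Wg, Wk): (-4,5) (-4,5) (4,5) (2,4).
Under t/b/Mid/C, Player I's choice at the node after t-U-c can never be reached regardless of what Player II does, so varying those choices leaves every outcome unchanged.
Holding the reachable choices fixed and varying the unreachable one freely already gives 3 equivalent strategies.
No other strategy reproduces this row, so those 3 are the full class: t/b/Hi/C, t/b/Mid/C, t/b/Lo/C.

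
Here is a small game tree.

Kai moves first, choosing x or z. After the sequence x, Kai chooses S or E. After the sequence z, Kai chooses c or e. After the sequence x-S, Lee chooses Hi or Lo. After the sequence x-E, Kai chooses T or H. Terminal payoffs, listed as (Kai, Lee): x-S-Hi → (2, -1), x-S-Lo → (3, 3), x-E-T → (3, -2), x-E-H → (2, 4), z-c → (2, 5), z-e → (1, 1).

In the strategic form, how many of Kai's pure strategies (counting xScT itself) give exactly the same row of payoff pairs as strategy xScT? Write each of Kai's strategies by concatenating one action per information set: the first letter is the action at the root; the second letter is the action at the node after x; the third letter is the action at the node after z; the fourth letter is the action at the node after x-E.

4

Row for xScT (columns Hi, Lo): (2,-1) (3,3).
Under xScT, Kai's choice at the node after z and at the node after x-E can never be reached regardless of what Lee does, so varying those choices leaves every outcome unchanged.
Holding the reachable choices fixed and varying the unreachable ones freely already gives 2 × 2 = 4 equivalent strategies.
No other strategy reproduces this row, so those 4 are the full class: xScT, xScH, xSeT, xSeH.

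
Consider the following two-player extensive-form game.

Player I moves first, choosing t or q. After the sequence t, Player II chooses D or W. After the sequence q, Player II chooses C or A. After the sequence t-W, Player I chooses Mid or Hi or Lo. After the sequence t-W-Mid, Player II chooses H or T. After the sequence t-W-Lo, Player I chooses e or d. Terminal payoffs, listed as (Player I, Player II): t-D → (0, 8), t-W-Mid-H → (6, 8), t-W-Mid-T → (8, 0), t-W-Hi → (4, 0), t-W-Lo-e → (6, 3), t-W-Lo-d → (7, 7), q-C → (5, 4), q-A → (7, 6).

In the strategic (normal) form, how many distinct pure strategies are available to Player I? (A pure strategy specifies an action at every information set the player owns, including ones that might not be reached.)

12

Player I owns the root with actions {t, q} — two choices.
Player I owns the node after t-W with actions {Mid, Hi, Lo} — three choices.
Player I owns the node after t-W-Lo with actions {e, d} — two choices.
A pure strategy fixes one action at each information set independently, so the count is the product 2 × 3 × 2 = 12.
(For reference, Player II has 8 pure strategies, giving a 12×8 normal-form matrix.)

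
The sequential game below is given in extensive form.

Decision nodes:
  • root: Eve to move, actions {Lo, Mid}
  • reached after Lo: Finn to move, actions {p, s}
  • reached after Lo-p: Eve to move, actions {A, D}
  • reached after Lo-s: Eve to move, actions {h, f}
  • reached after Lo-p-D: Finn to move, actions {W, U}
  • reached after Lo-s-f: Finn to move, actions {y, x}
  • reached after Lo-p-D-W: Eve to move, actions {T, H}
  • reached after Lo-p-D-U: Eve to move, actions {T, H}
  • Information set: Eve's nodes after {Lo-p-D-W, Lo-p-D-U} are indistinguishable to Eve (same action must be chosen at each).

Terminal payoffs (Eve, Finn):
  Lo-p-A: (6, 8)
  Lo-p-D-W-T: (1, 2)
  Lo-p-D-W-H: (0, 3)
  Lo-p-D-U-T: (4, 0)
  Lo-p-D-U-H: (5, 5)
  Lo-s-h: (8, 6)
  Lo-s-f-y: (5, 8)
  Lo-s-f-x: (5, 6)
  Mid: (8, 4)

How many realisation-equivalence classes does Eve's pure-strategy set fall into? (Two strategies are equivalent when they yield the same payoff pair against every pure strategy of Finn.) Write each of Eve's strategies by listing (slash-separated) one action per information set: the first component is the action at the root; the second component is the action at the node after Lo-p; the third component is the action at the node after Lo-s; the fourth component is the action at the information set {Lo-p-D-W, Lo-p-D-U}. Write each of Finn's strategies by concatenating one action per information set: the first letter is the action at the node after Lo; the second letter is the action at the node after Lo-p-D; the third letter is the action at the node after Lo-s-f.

Eve has 16 pure strategies: Lo/A/h/T, Lo/A/h/H, Lo/A/f/T, Lo/A/f/H, Lo/D/h/T, Lo/D/h/H, Lo/D/f/T, Lo/D/f/H, Mid/A/h/T, Mid/A/h/H, Mid/A/f/T, Mid/A/f/H, Mid/D/h/T, Mid/D/h/H, Mid/D/f/T, Mid/D/f/H. Columns: pWy, pWx, pUy, pUx, sWy, sWx, sUy, sUx.
{Lo/A/h/T, Lo/A/h/H} → row (6,8) (6,8) (6,8) (6,8) (8,6) (8,6) (8,6) (8,6)
{Lo/A/f/T, Lo/A/f/H} → row (6,8) (6,8) (6,8) (6,8) (5,8) (5,6) (5,8) (5,6)
{Lo/D/h/T} → row (1,2) (1,2) (4,0) (4,0) (8,6) (8,6) (8,6) (8,6)
{Lo/D/h/H} → row (0,3) (0,3) (5,5) (5,5) (8,6) (8,6) (8,6) (8,6)
{Lo/D/f/T} → row (1,2) (1,2) (4,0) (4,0) (5,8) (5,6) (5,8) (5,6)
{Lo/D/f/H} → row (0,3) (0,3) (5,5) (5,5) (5,8) (5,6) (5,8) (5,6)
{Mid/A/h/T, Mid/A/h/H, Mid/A/f/T, Mid/A/f/H, Mid/D/h/T, Mid/D/h/H, Mid/D/f/T, Mid/D/f/H} → row (8,4) (8,4) (8,4) (8,4) (8,4) (8,4) (8,4) (8,4)
That's 7 distinct rows out of 16 strategies.

7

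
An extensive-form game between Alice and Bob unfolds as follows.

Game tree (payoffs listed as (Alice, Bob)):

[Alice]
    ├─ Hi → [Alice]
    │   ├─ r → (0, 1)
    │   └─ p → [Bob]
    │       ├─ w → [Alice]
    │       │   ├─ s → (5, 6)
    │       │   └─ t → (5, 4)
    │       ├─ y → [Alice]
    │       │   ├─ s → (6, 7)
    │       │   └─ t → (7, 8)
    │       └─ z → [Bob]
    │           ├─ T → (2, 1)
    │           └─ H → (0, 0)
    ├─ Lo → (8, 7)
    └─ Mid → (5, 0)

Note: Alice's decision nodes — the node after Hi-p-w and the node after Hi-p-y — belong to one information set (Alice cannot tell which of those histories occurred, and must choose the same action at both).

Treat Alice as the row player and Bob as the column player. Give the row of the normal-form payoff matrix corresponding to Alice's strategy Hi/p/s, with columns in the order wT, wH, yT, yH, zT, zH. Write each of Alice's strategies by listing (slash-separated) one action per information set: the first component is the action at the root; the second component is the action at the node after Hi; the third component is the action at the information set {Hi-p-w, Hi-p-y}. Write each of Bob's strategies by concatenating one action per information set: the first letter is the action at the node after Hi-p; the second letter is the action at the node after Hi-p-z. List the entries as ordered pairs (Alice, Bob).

vs wT: Alice plays Hi → Alice plays p at [Hi] → Bob plays w at [Hi-p] → Alice plays s at [Hi-p-w] → (5, 6)
vs wH: Alice plays Hi → Alice plays p at [Hi] → Bob plays w at [Hi-p] → Alice plays s at [Hi-p-w] → (5, 6)
vs yT: Alice plays Hi → Alice plays p at [Hi] → Bob plays y at [Hi-p] → Alice plays s at [Hi-p-y] → (6, 7)
vs yH: Alice plays Hi → Alice plays p at [Hi] → Bob plays y at [Hi-p] → Alice plays s at [Hi-p-y] → (6, 7)
vs zT: Alice plays Hi → Alice plays p at [Hi] → Bob plays z at [Hi-p] → Bob plays T at [Hi-p-z] → (2, 1)
vs zH: Alice plays Hi → Alice plays p at [Hi] → Bob plays z at [Hi-p] → Bob plays H at [Hi-p-z] → (0, 0)

(5,6) (5,6) (6,7) (6,7) (2,1) (0,0)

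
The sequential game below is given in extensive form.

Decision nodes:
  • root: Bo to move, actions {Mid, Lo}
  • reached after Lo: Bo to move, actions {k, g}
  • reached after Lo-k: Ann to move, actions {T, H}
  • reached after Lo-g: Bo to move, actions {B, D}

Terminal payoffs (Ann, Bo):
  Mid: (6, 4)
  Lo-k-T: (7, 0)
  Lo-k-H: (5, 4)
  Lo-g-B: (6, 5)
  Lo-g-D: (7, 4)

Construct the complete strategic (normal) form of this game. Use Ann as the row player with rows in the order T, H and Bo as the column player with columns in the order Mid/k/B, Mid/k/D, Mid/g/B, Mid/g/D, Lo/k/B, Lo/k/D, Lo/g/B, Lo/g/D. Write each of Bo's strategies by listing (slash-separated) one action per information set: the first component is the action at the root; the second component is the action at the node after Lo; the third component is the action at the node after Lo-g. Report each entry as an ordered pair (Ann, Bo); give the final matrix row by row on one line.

Row T: Mid/k/B→(6,4), Mid/k/D→(6,4), Mid/g/B→(6,4), Mid/g/D→(6,4), Lo/k/B→(7,0), Lo/k/D→(7,0), Lo/g/B→(6,5), Lo/g/D→(7,4)
Row H: Mid/k/B→(6,4), Mid/k/D→(6,4), Mid/g/B→(6,4), Mid/g/D→(6,4), Lo/k/B→(5,4), Lo/k/D→(5,4), Lo/g/B→(6,5), Lo/g/D→(7,4)

T: (6,4) (6,4) (6,4) (6,4) (7,0) (7,0) (6,5) (7,4) | H: (6,4) (6,4) (6,4) (6,4) (5,4) (5,4) (6,5) (7,4)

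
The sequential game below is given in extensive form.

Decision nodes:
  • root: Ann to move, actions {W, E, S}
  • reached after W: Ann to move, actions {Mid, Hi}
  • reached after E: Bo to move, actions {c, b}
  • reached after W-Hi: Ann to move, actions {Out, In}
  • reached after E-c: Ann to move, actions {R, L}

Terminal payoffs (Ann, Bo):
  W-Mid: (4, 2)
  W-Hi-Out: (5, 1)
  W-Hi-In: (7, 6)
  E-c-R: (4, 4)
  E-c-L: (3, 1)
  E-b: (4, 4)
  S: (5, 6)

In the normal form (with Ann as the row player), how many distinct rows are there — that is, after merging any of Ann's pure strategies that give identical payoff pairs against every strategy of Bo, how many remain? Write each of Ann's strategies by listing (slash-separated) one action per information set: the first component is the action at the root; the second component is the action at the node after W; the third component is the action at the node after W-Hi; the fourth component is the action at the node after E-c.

6

Ann has 24 pure strategies: W/Mid/Out/R, W/Mid/Out/L, W/Mid/In/R, W/Mid/In/L, W/Hi/Out/R, W/Hi/Out/L, W/Hi/In/R, W/Hi/In/L, E/Mid/Out/R, E/Mid/Out/L, E/Mid/In/R, E/Mid/In/L, E/Hi/Out/R, E/Hi/Out/L, E/Hi/In/R, E/Hi/In/L, S/Mid/Out/R, S/Mid/Out/L, S/Mid/In/R, S/Mid/In/L, S/Hi/Out/R, S/Hi/Out/L, S/Hi/In/R, S/Hi/In/L. Columns: c, b.
{W/Mid/Out/R, W/Mid/Out/L, W/Mid/In/R, W/Mid/In/L} → row (4,2) (4,2)
{W/Hi/Out/R, W/Hi/Out/L} → row (5,1) (5,1)
{W/Hi/In/R, W/Hi/In/L} → row (7,6) (7,6)
{E/Mid/Out/R, E/Mid/In/R, E/Hi/Out/R, E/Hi/In/R} → row (4,4) (4,4)
{E/Mid/Out/L, E/Mid/In/L, E/Hi/Out/L, E/Hi/In/L} → row (3,1) (4,4)
{S/Mid/Out/R, S/Mid/Out/L, S/Mid/In/R, S/Mid/In/L, S/Hi/Out/R, S/Hi/Out/L, S/Hi/In/R, S/Hi/In/L} → row (5,6) (5,6)
That's 6 distinct rows out of 24 strategies.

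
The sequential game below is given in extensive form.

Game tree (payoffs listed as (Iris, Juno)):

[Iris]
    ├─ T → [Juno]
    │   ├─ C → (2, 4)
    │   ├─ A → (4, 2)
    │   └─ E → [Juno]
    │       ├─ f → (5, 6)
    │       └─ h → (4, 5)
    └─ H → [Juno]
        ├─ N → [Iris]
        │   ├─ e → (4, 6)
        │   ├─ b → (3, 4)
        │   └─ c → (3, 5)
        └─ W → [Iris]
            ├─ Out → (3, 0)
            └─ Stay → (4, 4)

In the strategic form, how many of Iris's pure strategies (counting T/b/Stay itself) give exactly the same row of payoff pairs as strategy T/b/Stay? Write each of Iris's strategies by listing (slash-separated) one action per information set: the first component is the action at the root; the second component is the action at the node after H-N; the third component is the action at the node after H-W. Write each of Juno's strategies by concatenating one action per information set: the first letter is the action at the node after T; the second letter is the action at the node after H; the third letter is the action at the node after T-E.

Row for T/b/Stay (columns CNf, CNh, CWf, CWh, ANf, ANh, AWf, AWh, ENf, ENh, EWf, EWh): (2,4) (2,4) (2,4) (2,4) (4,2) (4,2) (4,2) (4,2) (5,6) (4,5) (5,6) (4,5).
Under T/b/Stay, Iris's choice at the node after H-N and at the node after H-W can never be reached regardless of what Juno does, so varying those choices leaves every outcome unchanged.
Holding the reachable choices fixed and varying the unreachable ones freely already gives 3 × 2 = 6 equivalent strategies.
No other strategy reproduces this row, so those 6 are the full class: T/e/Out, T/e/Stay, T/b/Out, T/b/Stay, T/c/Out, T/c/Stay.

6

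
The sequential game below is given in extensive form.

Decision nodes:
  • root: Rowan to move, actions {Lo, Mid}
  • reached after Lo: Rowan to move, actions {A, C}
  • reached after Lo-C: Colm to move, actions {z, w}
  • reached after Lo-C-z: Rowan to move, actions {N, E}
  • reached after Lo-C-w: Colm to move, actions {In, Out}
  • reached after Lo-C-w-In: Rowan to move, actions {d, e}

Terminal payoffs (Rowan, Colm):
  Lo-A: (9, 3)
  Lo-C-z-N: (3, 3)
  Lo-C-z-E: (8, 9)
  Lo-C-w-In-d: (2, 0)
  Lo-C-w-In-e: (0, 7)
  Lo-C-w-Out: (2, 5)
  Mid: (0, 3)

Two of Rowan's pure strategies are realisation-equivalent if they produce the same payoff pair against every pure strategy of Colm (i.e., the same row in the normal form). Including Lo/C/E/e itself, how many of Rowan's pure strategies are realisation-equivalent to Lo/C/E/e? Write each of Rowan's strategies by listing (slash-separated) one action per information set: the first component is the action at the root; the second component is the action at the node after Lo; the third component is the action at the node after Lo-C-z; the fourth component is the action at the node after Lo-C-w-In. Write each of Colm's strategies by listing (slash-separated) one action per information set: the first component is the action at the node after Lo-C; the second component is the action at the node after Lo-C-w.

Row for Lo/C/E/e (columns z/In, z/Out, w/In, w/Out): (8,9) (8,9) (0,7) (2,5).
Every one of Rowan's information sets is on the play path for some reply by Colm when Rowan follows Lo/C/E/e.
Changing the action at any of them therefore changes at least one column, so only Lo/C/E/e itself gives this row.

1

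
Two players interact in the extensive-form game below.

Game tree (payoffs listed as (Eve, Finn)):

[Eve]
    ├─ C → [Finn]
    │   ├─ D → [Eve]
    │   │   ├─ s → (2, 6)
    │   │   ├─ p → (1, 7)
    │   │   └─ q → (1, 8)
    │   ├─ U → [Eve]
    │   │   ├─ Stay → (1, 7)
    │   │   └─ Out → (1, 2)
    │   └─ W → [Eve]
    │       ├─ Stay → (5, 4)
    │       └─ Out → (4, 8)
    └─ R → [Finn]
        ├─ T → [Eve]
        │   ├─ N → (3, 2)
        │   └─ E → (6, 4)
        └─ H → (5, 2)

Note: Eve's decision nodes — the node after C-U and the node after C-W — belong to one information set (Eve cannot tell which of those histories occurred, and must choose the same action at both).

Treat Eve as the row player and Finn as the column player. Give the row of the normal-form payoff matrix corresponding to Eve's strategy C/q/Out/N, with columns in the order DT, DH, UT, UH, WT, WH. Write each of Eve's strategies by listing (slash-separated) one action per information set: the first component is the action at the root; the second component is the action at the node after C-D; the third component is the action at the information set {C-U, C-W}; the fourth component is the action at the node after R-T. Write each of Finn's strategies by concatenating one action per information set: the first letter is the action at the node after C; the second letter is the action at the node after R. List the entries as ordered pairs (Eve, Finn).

(1,8) (1,8) (1,2) (1,2) (4,8) (4,8)

vs DT: Eve plays C → Finn plays D at [C] → Eve plays q at [C-D] → (1, 8)
vs DH: Eve plays C → Finn plays D at [C] → Eve plays q at [C-D] → (1, 8)
vs UT: Eve plays C → Finn plays U at [C] → Eve plays Out at [C-U] → (1, 2)
vs UH: Eve plays C → Finn plays U at [C] → Eve plays Out at [C-U] → (1, 2)
vs WT: Eve plays C → Finn plays W at [C] → Eve plays Out at [C-W] → (4, 8)
vs WH: Eve plays C → Finn plays W at [C] → Eve plays Out at [C-W] → (4, 8)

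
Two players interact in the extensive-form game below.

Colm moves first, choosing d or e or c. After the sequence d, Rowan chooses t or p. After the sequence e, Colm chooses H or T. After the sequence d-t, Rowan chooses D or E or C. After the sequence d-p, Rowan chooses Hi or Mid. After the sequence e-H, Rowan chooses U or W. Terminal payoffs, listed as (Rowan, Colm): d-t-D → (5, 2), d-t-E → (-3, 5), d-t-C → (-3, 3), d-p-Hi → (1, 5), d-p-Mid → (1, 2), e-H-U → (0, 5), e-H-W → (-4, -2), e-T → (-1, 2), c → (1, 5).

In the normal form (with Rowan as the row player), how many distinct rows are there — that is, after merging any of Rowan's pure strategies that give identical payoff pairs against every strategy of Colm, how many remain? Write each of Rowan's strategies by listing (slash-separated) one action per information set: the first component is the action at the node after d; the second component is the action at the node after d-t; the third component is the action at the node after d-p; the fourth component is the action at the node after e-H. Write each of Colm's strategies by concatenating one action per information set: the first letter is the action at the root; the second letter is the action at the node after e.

Rowan has 24 pure strategies: t/D/Hi/U, t/D/Hi/W, t/D/Mid/U, t/D/Mid/W, t/E/Hi/U, t/E/Hi/W, t/E/Mid/U, t/E/Mid/W, t/C/Hi/U, t/C/Hi/W, t/C/Mid/U, t/C/Mid/W, p/D/Hi/U, p/D/Hi/W, p/D/Mid/U, p/D/Mid/W, p/E/Hi/U, p/E/Hi/W, p/E/Mid/U, p/E/Mid/W, p/C/Hi/U, p/C/Hi/W, p/C/Mid/U, p/C/Mid/W. Columns: dH, dT, eH, eT, cH, cT.
{t/D/Hi/U, t/D/Mid/U} → row (5,2) (5,2) (0,5) (-1,2) (1,5) (1,5)
{t/D/Hi/W, t/D/Mid/W} → row (5,2) (5,2) (-4,-2) (-1,2) (1,5) (1,5)
{t/E/Hi/U, t/E/Mid/U} → row (-3,5) (-3,5) (0,5) (-1,2) (1,5) (1,5)
{t/E/Hi/W, t/E/Mid/W} → row (-3,5) (-3,5) (-4,-2) (-1,2) (1,5) (1,5)
{t/C/Hi/U, t/C/Mid/U} → row (-3,3) (-3,3) (0,5) (-1,2) (1,5) (1,5)
{t/C/Hi/W, t/C/Mid/W} → row (-3,3) (-3,3) (-4,-2) (-1,2) (1,5) (1,5)
{p/D/Hi/U, p/E/Hi/U, p/C/Hi/U} → row (1,5) (1,5) (0,5) (-1,2) (1,5) (1,5)
{p/D/Hi/W, p/E/Hi/W, p/C/Hi/W} → row (1,5) (1,5) (-4,-2) (-1,2) (1,5) (1,5)
{p/D/Mid/U, p/E/Mid/U, p/C/Mid/U} → row (1,2) (1,2) (0,5) (-1,2) (1,5) (1,5)
{p/D/Mid/W, p/E/Mid/W, p/C/Mid/W} → row (1,2) (1,2) (-4,-2) (-1,2) (1,5) (1,5)
That's 10 distinct rows out of 24 strategies.

10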